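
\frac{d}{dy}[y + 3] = 1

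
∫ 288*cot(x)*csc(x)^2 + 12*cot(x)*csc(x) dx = -12*(1 + 12/sin(x))*csc(x) + C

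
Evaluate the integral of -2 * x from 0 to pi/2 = -pi^2/4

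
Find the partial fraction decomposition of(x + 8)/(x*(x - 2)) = 5/(x - 2) - 4/x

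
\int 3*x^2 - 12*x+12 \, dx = x^3 - 6*x^2 + 12*x + C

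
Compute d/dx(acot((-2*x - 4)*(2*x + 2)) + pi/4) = (8*x + 12)/(16*x^4 + 96*x^3 + 208*x^2 + 192*x + 65)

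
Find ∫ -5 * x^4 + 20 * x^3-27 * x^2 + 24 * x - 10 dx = -x^5 + 5*x^4 - 9*x^3 + 12*x^2 - 10*x + C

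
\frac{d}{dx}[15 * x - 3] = 15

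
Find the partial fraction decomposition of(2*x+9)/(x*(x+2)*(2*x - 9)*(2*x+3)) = 2/(3*(2*x + 3)) + 2/(39*(2*x - 9)) - 5/(26*(x + 2)) - 1/(6*x)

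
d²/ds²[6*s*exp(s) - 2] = 6*s*exp(s) + 12*exp(s)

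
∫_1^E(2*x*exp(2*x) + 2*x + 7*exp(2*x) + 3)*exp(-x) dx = -7*E + 7*exp(-1) + (5 + 2*E)*(-exp(-E) + exp(E))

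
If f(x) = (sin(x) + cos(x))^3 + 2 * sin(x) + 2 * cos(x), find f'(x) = sqrt(2)*(3*sin(3*x + pi/4) + 7*cos(x + pi/4))/2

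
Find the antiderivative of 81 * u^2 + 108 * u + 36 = 27*u^3 + 54*u^2 + 36*u + C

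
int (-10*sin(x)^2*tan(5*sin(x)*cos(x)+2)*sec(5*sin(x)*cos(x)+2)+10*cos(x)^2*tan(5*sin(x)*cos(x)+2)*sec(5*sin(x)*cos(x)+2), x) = 2*sec(5*sin(2*x)/2 + 2) + C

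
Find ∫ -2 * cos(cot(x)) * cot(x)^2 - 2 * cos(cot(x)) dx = 2*sin(cot(x)) + C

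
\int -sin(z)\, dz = cos(z) + C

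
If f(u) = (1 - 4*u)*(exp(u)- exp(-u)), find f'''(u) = (-4*u*exp(2*u) - 4*u - 11*exp(2*u) + 13)*exp(-u)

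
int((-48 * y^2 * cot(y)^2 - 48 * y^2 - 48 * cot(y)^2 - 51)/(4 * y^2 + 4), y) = 3*acot(y)/4 + 12/tan(y) + C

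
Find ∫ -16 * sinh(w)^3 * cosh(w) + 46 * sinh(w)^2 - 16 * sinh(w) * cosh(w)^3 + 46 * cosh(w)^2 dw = 23*sinh(2*w) - cosh(4*w) + C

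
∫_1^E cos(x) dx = -sin(1) + sin(E)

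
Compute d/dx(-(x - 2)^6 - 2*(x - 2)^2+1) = -6*x^5 + 60*x^4 - 240*x^3 + 480*x^2 - 484*x + 200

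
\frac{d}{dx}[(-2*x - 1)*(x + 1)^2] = -6*x^2 - 10*x - 4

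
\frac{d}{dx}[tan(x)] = cos(x)^(-2)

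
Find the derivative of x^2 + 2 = 2*x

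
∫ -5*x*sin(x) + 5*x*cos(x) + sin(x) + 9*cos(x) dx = sqrt(2)*(5*x + 4)*sin(x + pi/4) + C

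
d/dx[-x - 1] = -1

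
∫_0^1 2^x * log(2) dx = 1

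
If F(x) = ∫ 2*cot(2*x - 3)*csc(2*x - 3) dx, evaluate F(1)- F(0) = -csc(3) + csc(1)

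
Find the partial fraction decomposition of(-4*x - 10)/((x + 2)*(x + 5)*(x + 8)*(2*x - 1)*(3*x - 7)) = -783/(48763*(3*x - 7)) + 192/(10285*(2*x - 1)) + 11/(4743*(x + 8)) - 5/(1089*(x + 5)) - 1/(585*(x + 2))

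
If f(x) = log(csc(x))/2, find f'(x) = -cot(x)/2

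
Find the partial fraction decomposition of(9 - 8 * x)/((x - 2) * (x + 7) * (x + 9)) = 81/(22*(x + 9)) - 65/(18*(x + 7)) - 7/(99*(x - 2))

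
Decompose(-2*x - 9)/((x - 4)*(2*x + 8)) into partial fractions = 1/(16*(x + 4)) - 17/(16*(x - 4))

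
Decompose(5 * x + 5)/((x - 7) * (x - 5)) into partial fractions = -15/(x - 5) + 20/(x - 7)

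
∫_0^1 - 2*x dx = -1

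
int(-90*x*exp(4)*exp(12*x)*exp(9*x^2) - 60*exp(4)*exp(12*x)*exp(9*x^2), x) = -5*exp((3*x + 2)^2) + C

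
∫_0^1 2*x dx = 1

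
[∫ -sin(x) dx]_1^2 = -cos(1) + cos(2)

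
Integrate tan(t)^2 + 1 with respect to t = tan(t) + C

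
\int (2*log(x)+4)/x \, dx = (log(x) + 2)^2 + C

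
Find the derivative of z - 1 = 1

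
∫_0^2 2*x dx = 4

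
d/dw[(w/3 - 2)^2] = 2*w/9 - 4/3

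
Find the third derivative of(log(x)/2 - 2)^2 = (2*log(x) - 11)/(2*x^3)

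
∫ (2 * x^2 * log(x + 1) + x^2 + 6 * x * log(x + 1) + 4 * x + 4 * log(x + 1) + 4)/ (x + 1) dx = (x + 2)^2*log(x + 1) + C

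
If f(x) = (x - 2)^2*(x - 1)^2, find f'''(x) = 24*x - 36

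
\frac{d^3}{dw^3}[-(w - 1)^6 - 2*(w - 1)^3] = -120*w^3 + 360*w^2 - 360*w + 108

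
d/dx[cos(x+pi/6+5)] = -sin(x + pi/6 + 5)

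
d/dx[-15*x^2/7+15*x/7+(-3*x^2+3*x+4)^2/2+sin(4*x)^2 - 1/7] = 18*x^3 - 27*x^2 - 135*x/7 + 8*sin(4*x)*cos(4*x) + 99/7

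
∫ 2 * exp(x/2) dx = 4*exp(x/2) + C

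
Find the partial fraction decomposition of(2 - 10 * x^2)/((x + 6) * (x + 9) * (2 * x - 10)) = -202/(21*(x + 9)) + 179/(33*(x + 6)) - 62/(77*(x - 5))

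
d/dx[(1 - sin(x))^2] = 2*(sin(x) - 1)*cos(x)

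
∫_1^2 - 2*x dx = -3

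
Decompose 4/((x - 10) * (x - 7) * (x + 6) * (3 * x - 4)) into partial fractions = 27/(2431*(3*x - 4)) - 1/(1144*(x + 6)) - 4/(663*(x - 7)) + 1/(312*(x - 10))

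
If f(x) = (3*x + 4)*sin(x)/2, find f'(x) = 3*x*cos(x)/2 + 3*sin(x)/2 + 2*cos(x)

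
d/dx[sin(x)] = cos(x)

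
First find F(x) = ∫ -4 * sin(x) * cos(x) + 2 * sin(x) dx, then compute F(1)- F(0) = 2*(-1 + cos(1))*cos(1)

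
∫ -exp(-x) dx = exp(-x) + C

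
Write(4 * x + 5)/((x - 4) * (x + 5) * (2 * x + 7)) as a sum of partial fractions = 4/(5*(2*x + 7)) - 5/(9*(x + 5)) + 7/(45*(x - 4))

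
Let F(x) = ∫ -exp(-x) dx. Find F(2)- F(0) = -1 + exp(-2)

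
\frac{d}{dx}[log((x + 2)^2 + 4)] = (2*x + 4)/(x^2 + 4*x + 8)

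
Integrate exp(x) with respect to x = exp(x) + C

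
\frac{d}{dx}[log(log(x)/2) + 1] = 1/(x*log(x))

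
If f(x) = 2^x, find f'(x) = 2^x*log(2)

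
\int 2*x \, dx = x^2 + C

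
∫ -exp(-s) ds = exp(-s) + C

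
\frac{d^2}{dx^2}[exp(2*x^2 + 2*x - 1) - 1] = 16*x^2*exp(2*x^2 + 2*x - 1) + 16*x*exp(2*x^2 + 2*x - 1) + 8*exp(2*x^2 + 2*x - 1)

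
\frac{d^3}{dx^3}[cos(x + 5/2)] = sin(x + 5/2)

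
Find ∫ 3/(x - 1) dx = 3*log(x - 1) + C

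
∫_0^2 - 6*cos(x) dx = -6*sin(2)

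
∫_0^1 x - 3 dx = -5/2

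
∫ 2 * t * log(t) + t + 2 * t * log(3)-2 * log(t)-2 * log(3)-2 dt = ((t - 1)^2 - 1)*log(3*t) + C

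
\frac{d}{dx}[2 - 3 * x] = -3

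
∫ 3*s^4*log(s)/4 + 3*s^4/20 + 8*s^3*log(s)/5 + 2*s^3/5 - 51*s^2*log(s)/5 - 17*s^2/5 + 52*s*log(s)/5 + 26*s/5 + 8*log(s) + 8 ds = s*(3*s + 20)*(s^3 - 4*s^2 + 4*s + 8)*log(s)/20 + C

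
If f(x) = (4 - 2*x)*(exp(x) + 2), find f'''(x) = -2*x*exp(x) - 2*exp(x)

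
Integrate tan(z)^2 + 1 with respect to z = tan(z) + C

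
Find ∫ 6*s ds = 3*s^2 + C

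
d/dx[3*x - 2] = 3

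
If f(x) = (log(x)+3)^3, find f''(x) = (-3*log(x)^2 - 12*log(x) - 9)/x^2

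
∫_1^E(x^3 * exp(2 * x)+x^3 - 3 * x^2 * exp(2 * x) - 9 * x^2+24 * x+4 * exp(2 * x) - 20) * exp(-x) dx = -exp(-1) + E + (-2 + E)^3*(-exp(-E) + exp(E))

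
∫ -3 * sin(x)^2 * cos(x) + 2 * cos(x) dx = (cos(x)^2 + 1)*sin(x) + C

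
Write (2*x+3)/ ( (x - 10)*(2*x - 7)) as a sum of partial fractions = -20/(13*(2*x - 7)) + 23/(13*(x - 10))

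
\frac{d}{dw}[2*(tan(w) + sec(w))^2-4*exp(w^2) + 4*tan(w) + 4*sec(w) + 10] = -8*w*exp(w^2) + 4*tan(w)^3 + 8*tan(w)^2*sec(w) + 4*tan(w)^2 + 4*tan(w)*sec(w)^2 + 4*tan(w)*sec(w) + 4*tan(w) + 4*sec(w) + 4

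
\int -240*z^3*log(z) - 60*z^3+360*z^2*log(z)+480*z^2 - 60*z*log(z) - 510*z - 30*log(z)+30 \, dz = 30*(z - 1)*(z*log(z) - 2)*(-2*z^2 + 2*z + 1) + C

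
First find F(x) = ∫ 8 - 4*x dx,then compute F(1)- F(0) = 6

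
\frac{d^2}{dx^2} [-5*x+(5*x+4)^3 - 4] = 750*x + 600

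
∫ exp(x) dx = exp(x) + C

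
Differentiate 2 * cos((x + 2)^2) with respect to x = -4*(x + 2)*sin(x^2 + 4*x + 4)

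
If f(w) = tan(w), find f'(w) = cos(w)^(-2)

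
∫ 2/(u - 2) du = 2*log(u - 2) + C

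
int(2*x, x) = x^2 + C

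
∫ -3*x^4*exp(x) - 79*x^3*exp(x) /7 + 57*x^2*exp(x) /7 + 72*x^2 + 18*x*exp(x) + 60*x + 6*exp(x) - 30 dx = x*(168*x^2 + 210*x + (-21*x^3 + 5*x^2 + 42*x + 42)*exp(x) - 210)/7 + C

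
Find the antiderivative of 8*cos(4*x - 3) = 2*sin(4*x - 3) + C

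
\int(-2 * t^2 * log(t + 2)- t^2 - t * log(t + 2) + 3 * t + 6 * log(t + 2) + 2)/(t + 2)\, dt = (-t^2 + 3*t + 2)*log(t + 2) + C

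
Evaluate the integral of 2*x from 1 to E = -1 + exp(2)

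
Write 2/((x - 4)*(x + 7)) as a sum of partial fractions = -2/(11*(x + 7)) + 2/(11*(x - 4))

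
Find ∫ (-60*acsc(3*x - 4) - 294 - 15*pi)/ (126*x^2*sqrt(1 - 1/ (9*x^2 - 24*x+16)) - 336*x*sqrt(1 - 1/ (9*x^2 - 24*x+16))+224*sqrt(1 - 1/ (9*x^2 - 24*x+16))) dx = 5*(4*acsc(3*x - 4) + pi)^2/112 + 7*acsc(3*x - 4) + C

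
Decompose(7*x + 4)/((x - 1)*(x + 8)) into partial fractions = 52/(9*(x + 8)) + 11/(9*(x - 1))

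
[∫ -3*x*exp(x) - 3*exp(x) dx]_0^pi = -3*pi*exp(pi)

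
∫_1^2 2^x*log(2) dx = 2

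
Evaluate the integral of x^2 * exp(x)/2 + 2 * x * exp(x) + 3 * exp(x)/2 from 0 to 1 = -1/2 + 2*E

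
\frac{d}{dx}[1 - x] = -1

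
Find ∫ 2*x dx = x^2 + C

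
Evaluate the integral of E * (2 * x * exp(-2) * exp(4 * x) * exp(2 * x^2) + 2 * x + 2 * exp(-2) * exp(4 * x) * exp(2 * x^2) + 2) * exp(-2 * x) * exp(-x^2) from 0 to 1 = -exp(-1) - exp(-2) + E + exp(2)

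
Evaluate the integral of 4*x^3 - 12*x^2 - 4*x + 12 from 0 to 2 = 0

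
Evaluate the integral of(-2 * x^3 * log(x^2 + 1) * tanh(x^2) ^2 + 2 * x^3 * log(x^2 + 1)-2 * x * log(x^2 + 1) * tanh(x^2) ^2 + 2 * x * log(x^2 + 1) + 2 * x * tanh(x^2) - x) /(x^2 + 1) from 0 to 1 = -(2 - 4*tanh(1))*log(2)/4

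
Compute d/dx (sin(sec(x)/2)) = cos(sec(x)/2)*tan(x)*sec(x)/2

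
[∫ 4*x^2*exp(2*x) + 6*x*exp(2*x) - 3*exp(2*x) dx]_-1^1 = exp(-2) + exp(2)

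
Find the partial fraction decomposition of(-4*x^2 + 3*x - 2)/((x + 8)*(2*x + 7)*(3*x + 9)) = 82/(9*(2*x + 7)) - 94/(45*(x + 8)) - 47/(15*(x + 3))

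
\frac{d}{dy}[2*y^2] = 4*y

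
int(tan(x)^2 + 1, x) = tan(x) + C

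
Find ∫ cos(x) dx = sin(x) + C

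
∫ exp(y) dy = exp(y) + C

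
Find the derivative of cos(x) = -sin(x)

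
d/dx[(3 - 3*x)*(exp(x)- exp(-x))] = (-3*x*exp(2*x) - 3*x + 6)*exp(-x)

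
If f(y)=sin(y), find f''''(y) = sin(y)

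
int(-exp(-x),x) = exp(-x) + C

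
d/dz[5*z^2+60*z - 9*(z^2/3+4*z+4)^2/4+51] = -z^3 - 18*z^2 - 74*z - 12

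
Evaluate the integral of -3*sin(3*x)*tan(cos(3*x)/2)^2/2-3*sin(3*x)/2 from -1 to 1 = 0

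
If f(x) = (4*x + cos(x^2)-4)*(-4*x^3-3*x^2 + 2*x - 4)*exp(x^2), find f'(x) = 2*(-16*x^5 - 4*sqrt(2)*x^4*cos(x^2 + pi/4) + 4*x^4 - 3*sqrt(2)*x^3*cos(x^2 + pi/4) - 12*x^3 - 2*x^2*sin(x^2) - 4*x^2*cos(x^2) - 18*x^2 + 4*x*sin(x^2) - 7*x*cos(x^2) + 36*x + cos(x^2) - 12)*exp(x^2)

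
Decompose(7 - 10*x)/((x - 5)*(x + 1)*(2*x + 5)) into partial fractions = 128/(45*(2*x + 5)) - 17/(18*(x + 1)) - 43/(90*(x - 5))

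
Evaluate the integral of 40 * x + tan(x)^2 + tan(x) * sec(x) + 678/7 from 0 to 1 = tan(1) + sec(1) + 804/7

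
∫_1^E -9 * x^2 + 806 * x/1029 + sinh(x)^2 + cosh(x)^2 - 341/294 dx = -3*exp(3) - 341*E/294 - sinh(2)/2 + 403*exp(2)/1029 + 2585/686 + sinh(2*E)/2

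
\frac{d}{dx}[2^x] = 2^x*log(2)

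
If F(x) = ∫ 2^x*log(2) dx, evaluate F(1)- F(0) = 1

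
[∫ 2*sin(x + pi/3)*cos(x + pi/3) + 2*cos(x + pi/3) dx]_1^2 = -(sin(1 + pi/3) + 1)^2 + (sin(pi/3 + 2) + 1)^2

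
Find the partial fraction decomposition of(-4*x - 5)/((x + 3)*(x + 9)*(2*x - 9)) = -92/(405*(2*x - 9)) + 31/(162*(x + 9)) - 7/(90*(x + 3))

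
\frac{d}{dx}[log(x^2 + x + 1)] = (2*x + 1)/(x^2 + x + 1)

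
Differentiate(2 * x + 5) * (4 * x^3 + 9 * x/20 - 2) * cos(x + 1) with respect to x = -8*x^4*sin(x + 1) - 20*x^3*sin(x + 1) + 32*x^3*cos(x + 1) - 9*x^2*sin(x + 1)/10 + 60*x^2*cos(x + 1) + 7*x*sin(x + 1)/4 + 9*x*cos(x + 1)/5 + 10*sin(x + 1) - 7*cos(x + 1)/4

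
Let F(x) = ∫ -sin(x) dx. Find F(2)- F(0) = -1 + cos(2)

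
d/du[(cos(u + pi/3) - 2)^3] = -3*sin(u + pi/3)*cos(u + pi/3)^2 - 12*sin(u + pi/3) + 6*cos(2*u + pi/6)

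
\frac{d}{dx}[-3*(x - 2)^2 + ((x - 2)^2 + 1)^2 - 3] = 4*x^3 - 24*x^2 + 46*x - 28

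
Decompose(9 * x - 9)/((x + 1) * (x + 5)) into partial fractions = 27/(2*(x + 5)) - 9/(2*(x + 1))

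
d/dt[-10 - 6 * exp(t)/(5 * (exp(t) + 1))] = -6*exp(t)/(5*exp(2*t) + 10*exp(t) + 5)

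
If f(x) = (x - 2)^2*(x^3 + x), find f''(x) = 20*x^3 - 48*x^2 + 30*x - 8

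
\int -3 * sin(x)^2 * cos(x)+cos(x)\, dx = sin(x)*cos(x)^2 + C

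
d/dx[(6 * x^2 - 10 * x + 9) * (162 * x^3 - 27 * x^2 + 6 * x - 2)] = 4860*x^4 - 7128*x^3 + 5292*x^2 - 630*x + 74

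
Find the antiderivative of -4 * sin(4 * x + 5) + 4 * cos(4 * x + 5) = sin(4*x + 5) + cos(4*x + 5) + C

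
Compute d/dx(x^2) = 2*x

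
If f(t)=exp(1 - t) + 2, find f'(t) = -exp(1 - t)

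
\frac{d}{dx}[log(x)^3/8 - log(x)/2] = (3*log(x)^2 - 4)/(8*x)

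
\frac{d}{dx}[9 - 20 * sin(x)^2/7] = -20*sin(2*x)/7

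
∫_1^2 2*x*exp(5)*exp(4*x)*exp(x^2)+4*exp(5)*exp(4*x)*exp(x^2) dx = -exp(10) + exp(17)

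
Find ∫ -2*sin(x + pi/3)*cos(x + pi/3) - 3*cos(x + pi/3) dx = -(sin(x + pi/3) + 3)*sin(x + pi/3) + C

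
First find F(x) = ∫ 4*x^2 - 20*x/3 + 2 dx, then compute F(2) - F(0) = 4/3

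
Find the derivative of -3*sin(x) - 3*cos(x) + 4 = 3*sin(x) - 3*cos(x)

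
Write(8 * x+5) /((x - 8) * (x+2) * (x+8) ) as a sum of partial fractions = -59/(96*(x + 8)) + 11/(60*(x + 2)) + 69/(160*(x - 8))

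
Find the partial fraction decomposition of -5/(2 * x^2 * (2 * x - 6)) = -5/(36*(x - 3)) + 5/(36*x) + 5/(12*x^2)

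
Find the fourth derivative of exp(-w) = exp(-w)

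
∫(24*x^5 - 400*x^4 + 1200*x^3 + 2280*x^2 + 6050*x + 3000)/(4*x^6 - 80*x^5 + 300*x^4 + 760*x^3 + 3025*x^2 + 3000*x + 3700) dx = log((-2*x^3 + 20*x^2 + 25*x + 60)^2/100 + 1) + C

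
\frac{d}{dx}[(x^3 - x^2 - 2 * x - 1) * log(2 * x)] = (3*x^3*log(x) + x^3 + 3*x^3*log(2) - 2*x^2*log(x) - 2*x^2*log(2) - x^2 - 2*x*log(x) - 2*x - 2*x*log(2) - 1)/x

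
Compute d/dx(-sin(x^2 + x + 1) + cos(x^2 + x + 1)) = -sqrt(2)*(2*x + 1)*sin(x^2 + x + pi/4 + 1)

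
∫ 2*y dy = y^2 + C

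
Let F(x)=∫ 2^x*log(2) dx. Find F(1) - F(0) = 1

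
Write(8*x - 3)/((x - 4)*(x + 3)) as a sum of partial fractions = 27/(7*(x + 3)) + 29/(7*(x - 4))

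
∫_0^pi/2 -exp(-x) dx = -1 + exp(-pi/2)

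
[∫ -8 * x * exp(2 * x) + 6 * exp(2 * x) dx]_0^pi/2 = (5 - 2*pi)*exp(pi) - 5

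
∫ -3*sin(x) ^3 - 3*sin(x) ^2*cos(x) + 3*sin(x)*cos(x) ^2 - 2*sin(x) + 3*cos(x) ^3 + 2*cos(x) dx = sqrt(2)*(sin(2*x) + 3)*sin(x + pi/4) + C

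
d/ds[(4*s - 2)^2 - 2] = 32*s - 16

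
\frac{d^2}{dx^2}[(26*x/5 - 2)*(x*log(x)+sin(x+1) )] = (-26*x^2*sin(x + 1) + 52*x*log(x) + 10*x*sin(x + 1) + 52*x*cos(x + 1) + 78*x - 10)/(5*x)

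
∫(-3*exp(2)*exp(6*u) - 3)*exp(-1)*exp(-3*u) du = -2*sinh(3*u + 1) + C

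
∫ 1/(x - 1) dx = log(3 - 3*x) + C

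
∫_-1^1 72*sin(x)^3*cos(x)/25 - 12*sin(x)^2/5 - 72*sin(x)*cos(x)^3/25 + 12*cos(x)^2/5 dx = 12*sin(2)/5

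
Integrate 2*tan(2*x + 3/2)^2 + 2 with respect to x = tan(2*x + 3/2) + C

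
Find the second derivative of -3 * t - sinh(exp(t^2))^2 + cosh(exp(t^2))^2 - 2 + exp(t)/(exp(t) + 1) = (-exp(2*t) + exp(t))/(exp(3*t) + 3*exp(2*t) + 3*exp(t) + 1)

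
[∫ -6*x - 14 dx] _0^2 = -40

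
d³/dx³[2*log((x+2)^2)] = 8/(x^3 + 6*x^2 + 12*x + 8)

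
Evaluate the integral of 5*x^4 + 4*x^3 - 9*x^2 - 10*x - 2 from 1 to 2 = 8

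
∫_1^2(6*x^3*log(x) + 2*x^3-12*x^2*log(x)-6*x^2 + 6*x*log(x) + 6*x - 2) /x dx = 2*log(2)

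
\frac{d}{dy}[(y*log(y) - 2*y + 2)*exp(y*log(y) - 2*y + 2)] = y*exp(y*log(y) - 2*y + 2)*log(y)^2 - 3*y*exp(y*log(y) - 2*y + 2)*log(y) + 2*y*exp(y*log(y) - 2*y + 2) + 3*exp(y*log(y) - 2*y + 2)*log(y) - 3*exp(y*log(y) - 2*y + 2)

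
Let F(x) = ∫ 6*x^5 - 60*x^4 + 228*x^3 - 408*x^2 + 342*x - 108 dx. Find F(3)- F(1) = 0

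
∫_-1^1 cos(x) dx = 2*sin(1)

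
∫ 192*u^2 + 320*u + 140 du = 64*u^3 + 160*u^2 + 140*u + C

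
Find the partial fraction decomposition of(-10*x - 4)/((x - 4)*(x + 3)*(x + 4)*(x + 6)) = -14/(15*(x + 6)) + 9/(4*(x + 4)) - 26/(21*(x + 3)) - 11/(140*(x - 4))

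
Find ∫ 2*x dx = x^2 + C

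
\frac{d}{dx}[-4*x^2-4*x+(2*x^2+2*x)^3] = 48*x^5 + 120*x^4 + 96*x^3 + 24*x^2 - 8*x - 4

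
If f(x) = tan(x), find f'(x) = cos(x)^(-2)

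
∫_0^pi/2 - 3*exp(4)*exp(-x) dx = -3*exp(4) + 3*exp(4 - pi/2)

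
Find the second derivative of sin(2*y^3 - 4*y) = -36*y^4*sin(2*y^3 - 4*y) + 48*y^2*sin(2*y^3 - 4*y) + 12*y*cos(2*y^3 - 4*y) - 16*sin(2*y^3 - 4*y)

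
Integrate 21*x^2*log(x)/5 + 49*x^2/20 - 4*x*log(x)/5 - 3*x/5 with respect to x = x^2*(7*x - 2)*(4*log(x) + 1)/20 + C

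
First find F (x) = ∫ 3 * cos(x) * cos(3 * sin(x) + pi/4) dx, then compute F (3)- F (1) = -sin(pi/4 + 3*sin(1)) + sin(3*sin(3) + pi/4)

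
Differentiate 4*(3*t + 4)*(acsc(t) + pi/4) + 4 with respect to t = (12*t^2*sqrt(1 - 1/t^2)*acsc(t) + 3*pi*t^2*sqrt(1 - 1/t^2) - 12*t - 16)/(t^2*sqrt(1 - 1/t^2))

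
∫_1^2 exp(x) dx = -E + exp(2)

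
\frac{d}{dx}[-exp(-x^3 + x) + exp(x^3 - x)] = 3*x^2*exp(-x^3 + x) + 3*x^2*exp(x^3 - x) - exp(-x^3 + x) - exp(x^3 - x)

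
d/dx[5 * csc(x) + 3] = -5*cot(x)*csc(x)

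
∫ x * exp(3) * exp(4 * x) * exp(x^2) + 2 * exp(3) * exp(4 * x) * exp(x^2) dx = exp((x + 2)^2 - 1)/2 + C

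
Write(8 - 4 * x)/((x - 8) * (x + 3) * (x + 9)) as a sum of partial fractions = 22/(51*(x + 9)) - 10/(33*(x + 3)) - 24/(187*(x - 8))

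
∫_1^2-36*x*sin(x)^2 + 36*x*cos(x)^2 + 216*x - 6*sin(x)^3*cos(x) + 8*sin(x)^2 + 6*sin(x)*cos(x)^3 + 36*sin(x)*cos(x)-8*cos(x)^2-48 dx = 32*sin(4) - 14*sin(2) - 3*sin(2)^2/4 + 3*sin(4)^2/4 + 276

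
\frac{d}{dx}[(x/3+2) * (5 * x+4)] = 10*x/3 + 34/3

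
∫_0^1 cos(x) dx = sin(1)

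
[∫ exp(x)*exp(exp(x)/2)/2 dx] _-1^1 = -exp(exp(-1)/2) + exp(E/2)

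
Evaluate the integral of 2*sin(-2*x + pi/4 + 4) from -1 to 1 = cos(pi/4 + 2) - cos(pi/4 + 6)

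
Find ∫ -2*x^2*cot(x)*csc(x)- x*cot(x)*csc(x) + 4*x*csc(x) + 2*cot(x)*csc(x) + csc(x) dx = (2*x^2 + x - 2)*csc(x) + C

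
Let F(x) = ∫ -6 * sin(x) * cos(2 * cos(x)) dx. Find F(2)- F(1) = -3*sin(2*cos(1)) + 3*sin(2*cos(2))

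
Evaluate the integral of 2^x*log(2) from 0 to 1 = 1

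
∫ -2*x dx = -x^2 + C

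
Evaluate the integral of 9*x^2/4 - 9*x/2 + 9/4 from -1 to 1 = 6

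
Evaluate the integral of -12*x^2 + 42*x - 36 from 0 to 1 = -19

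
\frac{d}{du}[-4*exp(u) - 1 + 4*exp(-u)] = (-4*exp(2*u) - 4)*exp(-u)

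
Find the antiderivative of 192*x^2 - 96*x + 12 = 64*x^3 - 48*x^2 + 12*x + C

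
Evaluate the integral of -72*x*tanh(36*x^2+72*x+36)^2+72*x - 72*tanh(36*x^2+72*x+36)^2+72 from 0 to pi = -tanh(36) + tanh((6 + 6*pi)^2)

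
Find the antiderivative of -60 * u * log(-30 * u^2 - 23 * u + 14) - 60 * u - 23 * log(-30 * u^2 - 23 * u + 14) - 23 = (-30*u^2 - 23*u + 14)*log(-30*u^2 - 23*u + 14) + C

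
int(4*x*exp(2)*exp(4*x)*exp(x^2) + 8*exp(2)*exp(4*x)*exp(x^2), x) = 2*exp((x + 2)^2 - 2) + C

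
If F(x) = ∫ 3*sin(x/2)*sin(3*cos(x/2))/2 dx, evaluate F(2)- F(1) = cos(3*cos(1)) - cos(3*cos(1/2))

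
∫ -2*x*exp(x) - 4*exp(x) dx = 2*(-x - 1)*exp(x) + C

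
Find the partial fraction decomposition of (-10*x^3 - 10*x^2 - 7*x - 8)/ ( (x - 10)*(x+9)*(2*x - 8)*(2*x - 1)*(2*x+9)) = -101/(1530*(2*x + 9)) - 61/(25270*(2*x - 1)) + 6535/(84474*(x + 9)) + 209/(4641*(x - 4)) - 191/(2166*(x - 10))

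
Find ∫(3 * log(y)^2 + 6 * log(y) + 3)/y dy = (log(y) + 1)^3 + C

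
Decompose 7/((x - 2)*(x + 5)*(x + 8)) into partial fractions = 7/(30*(x + 8)) - 1/(3*(x + 5)) + 1/(10*(x - 2))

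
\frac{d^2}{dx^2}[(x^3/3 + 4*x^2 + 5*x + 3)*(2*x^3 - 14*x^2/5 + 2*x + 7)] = 20*x^4 + 424*x^3/3 - 32*x^2/5 + 14*x + 296/5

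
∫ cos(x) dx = sin(x) + C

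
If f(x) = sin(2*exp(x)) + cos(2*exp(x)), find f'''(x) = 2*sqrt(2)*(-4*exp(2*x)*cos(2*exp(x) + pi/4) - 6*exp(x)*sin(2*exp(x) + pi/4) + cos(2*exp(x) + pi/4))*exp(x)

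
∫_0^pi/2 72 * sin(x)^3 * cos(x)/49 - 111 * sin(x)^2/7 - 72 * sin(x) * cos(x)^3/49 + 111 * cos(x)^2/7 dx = 0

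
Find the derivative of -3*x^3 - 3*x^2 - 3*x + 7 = -9*x^2 - 6*x - 3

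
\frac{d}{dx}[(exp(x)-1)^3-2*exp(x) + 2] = 3*exp(3*x) - 6*exp(2*x) + exp(x)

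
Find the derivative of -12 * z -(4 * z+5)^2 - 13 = -32*z - 52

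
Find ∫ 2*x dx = x^2 + C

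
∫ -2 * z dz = -z^2 + C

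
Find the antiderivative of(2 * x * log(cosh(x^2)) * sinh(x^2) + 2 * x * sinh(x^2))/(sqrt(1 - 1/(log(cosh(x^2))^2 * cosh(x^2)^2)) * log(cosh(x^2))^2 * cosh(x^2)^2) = asec(log(cosh(x^2))*cosh(x^2)) + C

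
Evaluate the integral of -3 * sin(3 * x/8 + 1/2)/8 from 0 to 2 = -cos(1/2) + cos(5/4)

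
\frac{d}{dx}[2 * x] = 2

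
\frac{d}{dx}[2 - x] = -1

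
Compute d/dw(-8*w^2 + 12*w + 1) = 12 - 16*w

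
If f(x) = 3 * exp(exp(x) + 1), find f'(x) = 3*exp(x + exp(x) + 1)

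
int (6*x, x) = 3*x^2 + C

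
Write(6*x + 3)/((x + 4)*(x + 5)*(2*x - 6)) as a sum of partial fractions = -27/(16*(x + 5)) + 3/(2*(x + 4)) + 3/(16*(x - 3))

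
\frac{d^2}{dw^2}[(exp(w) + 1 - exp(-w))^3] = (9*exp(6*w) + 12*exp(5*w) + 12*exp(w) - 9)*exp(-3*w)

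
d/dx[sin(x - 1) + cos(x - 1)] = -sin(x - 1) + cos(x - 1)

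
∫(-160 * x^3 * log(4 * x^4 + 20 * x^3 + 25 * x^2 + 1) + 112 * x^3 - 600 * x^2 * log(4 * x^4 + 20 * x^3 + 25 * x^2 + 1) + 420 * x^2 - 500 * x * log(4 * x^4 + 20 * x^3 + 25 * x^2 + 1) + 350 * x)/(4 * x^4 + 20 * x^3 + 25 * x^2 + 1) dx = (7 - 5*log(x^2*(2*x + 5)^2 + 1))*log(x^2*(2*x + 5)^2 + 1) + C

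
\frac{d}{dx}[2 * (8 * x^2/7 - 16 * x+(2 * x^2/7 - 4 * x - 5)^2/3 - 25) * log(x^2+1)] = (32*x^5*log(x^2 + 1) + 16*x^5 - 672*x^4*log(x^2 + 1) - 448*x^4 + 3280*x^3*log(x^2 + 1) + 3248*x^3 - 1456*x^2*log(x^2 + 1) - 1568*x^2 + 3248*x*log(x^2 + 1) - 9800*x - 784*log(x^2 + 1))/(147*x^2 + 147)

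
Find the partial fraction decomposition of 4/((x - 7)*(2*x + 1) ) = -8/(15*(2*x + 1)) + 4/(15*(x - 7))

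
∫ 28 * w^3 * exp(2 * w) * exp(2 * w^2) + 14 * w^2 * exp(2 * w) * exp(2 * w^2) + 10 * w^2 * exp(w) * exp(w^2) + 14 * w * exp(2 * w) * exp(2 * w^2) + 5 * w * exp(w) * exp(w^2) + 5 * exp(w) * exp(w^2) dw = w*(7*w*exp(w*(w + 1)) + 5)*exp(w*(w + 1)) + C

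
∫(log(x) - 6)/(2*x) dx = (log(x) - 6)^2/4 + C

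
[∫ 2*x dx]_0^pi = pi^2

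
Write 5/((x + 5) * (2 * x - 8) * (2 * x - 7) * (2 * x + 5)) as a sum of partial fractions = 1/(78*(2*x + 5)) - 5/(102*(2*x - 7)) - 1/(306*(x + 5)) + 5/(234*(x - 4))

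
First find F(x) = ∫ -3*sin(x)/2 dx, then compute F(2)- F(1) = -3*cos(1)/2 + 3*cos(2)/2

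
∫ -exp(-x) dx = exp(-x) + C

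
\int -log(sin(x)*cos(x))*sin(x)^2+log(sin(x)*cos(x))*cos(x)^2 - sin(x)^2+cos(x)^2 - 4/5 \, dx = -4*x/5 + log(sin(2*x)/2)*sin(2*x)/2 + C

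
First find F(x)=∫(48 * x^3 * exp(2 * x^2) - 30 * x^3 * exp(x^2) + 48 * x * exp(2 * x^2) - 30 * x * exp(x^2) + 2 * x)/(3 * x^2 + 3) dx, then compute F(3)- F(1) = -5*exp(9) - 4*exp(2) - log(2)/3 + log(10)/3 + 5*E + 4*exp(18)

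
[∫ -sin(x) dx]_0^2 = -1 + cos(2)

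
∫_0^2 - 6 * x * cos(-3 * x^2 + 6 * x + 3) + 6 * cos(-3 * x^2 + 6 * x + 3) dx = 0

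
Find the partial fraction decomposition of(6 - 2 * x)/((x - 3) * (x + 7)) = -2/(x + 7)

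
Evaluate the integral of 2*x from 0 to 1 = 1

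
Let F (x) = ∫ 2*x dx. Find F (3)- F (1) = 8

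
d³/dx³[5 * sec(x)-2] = 5*(-1 + 6/cos(x)^2)*sin(x)/cos(x)^2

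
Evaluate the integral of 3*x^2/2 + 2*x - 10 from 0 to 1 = -17/2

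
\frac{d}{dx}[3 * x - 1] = 3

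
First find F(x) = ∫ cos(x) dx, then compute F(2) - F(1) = -sin(1) + sin(2)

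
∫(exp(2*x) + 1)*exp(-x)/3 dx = 2*sinh(x)/3 + C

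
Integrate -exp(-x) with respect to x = exp(-x) + C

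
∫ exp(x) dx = exp(x) + C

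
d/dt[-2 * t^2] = -4*t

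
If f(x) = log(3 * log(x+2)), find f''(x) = (-log(x + 2) - 1)/(x^2*log(x + 2)^2 + 4*x*log(x + 2)^2 + 4*log(x + 2)^2)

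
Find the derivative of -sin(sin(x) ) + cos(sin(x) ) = -sqrt(2)*sin(sin(x) + pi/4)*cos(x)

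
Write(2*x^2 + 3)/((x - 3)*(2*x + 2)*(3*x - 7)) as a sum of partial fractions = -25/(8*(3*x - 7)) + 1/(16*(x + 1)) + 21/(16*(x - 3))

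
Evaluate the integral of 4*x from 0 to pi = 2*pi^2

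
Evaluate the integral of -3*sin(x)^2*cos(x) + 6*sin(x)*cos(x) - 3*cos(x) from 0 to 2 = -1 + (1 - sin(2))^3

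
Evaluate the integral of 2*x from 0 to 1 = 1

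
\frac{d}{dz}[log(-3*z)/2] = 1/(2*z)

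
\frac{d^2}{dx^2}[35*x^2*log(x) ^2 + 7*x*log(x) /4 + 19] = (280*x*log(x)^2 + 840*x*log(x) + 280*x + 7)/(4*x)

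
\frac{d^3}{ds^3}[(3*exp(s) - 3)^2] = 72*exp(2*s) - 18*exp(s)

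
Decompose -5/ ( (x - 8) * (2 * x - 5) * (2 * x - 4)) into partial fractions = 10/(11*(2*x - 5)) - 5/(12*(x - 2)) - 5/(132*(x - 8))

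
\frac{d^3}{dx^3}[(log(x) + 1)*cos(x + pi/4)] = (x^3*log(x)*sin(x + pi/4) + x^3*sin(x + pi/4) - 3*x^2*cos(x + pi/4) + 3*x*sin(x + pi/4) + 2*cos(x + pi/4))/x^3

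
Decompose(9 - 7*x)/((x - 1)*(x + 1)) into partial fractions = -8/(x + 1) + 1/(x - 1)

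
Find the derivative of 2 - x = -1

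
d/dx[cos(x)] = -sin(x)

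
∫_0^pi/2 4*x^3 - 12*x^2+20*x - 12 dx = -9 + ((-1 + pi/2)^2 + 2)^2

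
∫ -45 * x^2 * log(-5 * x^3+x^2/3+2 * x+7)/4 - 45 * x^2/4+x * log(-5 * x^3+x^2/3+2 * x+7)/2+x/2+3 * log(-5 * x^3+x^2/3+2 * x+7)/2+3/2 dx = (-15*x^3 + x^2 + 6*x + 21)*log(-5*x^3 + x^2/3 + 2*x + 7)/4 + C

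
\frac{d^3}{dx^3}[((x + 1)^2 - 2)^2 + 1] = 24*x + 24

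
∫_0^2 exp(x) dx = -1 + exp(2)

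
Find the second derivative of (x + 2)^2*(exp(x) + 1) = x^2*exp(x) + 8*x*exp(x) + 14*exp(x) + 2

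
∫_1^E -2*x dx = 1 - exp(2)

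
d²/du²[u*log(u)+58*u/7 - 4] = 1/u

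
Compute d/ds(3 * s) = 3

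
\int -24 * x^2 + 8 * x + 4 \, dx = -8*x^3 + 4*x^2 + 4*x + C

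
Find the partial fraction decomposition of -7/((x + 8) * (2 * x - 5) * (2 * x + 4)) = -2/(27*(2*x - 5)) - 1/(36*(x + 8)) + 7/(108*(x + 2))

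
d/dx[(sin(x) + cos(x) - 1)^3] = 3*sqrt(2)*(sqrt(2)*sin(x + pi/4) - 1)^2*cos(x + pi/4)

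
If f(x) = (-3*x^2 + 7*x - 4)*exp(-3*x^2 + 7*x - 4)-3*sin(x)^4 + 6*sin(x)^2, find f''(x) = (-108*x^4 + 504*x^3 - 789*x^2 + 469*x - 80 + 48*exp(4)*exp(-7*x)*exp(3*x^2)*sin(x)^4 - 60*exp(4)*exp(-7*x)*exp(3*x^2)*sin(x)^2 + 12*exp(4)*exp(-7*x)*exp(3*x^2))*exp(-3*x^2 + 7*x - 4)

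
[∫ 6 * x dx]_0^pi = 3*pi^2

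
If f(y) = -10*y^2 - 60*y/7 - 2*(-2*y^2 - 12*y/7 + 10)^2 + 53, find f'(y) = -32*y^3 - 288*y^2/7 + 6284*y/49 + 60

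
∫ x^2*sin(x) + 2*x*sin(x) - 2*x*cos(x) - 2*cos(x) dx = -x*(x + 2)*cos(x) + C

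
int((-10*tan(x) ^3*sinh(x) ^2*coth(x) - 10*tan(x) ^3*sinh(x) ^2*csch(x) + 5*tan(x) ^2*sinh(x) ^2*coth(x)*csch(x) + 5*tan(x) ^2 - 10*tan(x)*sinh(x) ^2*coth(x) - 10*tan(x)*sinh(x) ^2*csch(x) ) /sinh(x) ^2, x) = -5*(coth(x) + csch(x))*tan(x)^2 + C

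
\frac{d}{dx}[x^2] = 2*x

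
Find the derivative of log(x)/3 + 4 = 1/(3*x)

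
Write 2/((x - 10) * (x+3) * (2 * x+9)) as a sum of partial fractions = 8/(87*(2*x + 9)) - 2/(39*(x + 3)) + 2/(377*(x - 10))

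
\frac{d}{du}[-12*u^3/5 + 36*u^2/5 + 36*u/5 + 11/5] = -36*u^2/5 + 72*u/5 + 36/5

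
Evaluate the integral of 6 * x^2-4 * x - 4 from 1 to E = 4 + (-2*E - 2)*(-exp(2) + 2*E)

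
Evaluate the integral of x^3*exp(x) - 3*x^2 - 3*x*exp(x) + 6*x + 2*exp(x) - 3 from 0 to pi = (-1 + pi)^3*(-1 + exp(pi))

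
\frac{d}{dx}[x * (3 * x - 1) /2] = 3*x - 1/2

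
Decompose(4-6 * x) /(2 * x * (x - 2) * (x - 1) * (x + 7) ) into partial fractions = -23/(504*(x + 7)) + 1/(8*(x - 1)) - 2/(9*(x - 2)) + 1/(7*x)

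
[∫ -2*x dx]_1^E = 1 - exp(2)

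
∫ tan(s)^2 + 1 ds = tan(s) + C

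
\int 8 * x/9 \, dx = 4*x^2/9 + C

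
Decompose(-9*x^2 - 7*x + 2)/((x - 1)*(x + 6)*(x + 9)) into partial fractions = -332/(15*(x + 9)) + 40/(3*(x + 6)) - 1/(5*(x - 1))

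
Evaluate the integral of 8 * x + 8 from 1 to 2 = 20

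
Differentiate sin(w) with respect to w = cos(w)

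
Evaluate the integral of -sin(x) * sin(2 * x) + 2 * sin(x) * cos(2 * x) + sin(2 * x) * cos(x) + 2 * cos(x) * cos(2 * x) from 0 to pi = 0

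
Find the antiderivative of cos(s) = sin(s) + C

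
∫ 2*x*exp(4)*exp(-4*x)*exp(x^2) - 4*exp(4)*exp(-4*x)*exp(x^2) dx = exp((x - 2)^2) + C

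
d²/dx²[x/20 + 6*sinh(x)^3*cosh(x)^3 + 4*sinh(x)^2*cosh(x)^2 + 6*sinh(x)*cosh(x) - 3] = 45*(cosh(2*x) - 1)^2*sinh(2*x)/2 + 16*(cosh(2*x) - 1)^2 + 9*(cosh(2*x) + 1)^2*sinh(2*x)/2 - 24*sinh(2*x) + 18*sinh(4*x) + 32*cosh(2*x) - 24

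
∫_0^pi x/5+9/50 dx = 9*pi/50 + pi^2/10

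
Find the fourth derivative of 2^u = 2^u*log(2)^4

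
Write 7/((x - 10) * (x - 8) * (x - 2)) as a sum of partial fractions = 7/(48*(x - 2)) - 7/(12*(x - 8)) + 7/(16*(x - 10))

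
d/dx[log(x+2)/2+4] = 1/(2*x + 4)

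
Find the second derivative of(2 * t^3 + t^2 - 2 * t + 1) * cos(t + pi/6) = -2*t^3*cos(t + pi/6) - 12*t^2*sin(t + pi/6) - t^2*cos(t + pi/6) - 4*t*sin(t + pi/6) + 14*t*cos(t + pi/6) + 4*sin(t + pi/6) + cos(t + pi/6)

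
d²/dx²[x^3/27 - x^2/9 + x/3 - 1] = 2*x/9 - 2/9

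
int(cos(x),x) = sin(x) + C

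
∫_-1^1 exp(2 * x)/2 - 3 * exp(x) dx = -(-3 + exp(-1)/2)^2 + (-3 + E/2)^2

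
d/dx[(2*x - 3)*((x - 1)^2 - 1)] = 6*x^2 - 14*x + 6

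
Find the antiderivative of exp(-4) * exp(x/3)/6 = exp(x/3 - 4)/2 + C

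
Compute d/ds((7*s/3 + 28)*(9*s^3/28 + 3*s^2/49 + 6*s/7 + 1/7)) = 3*s^3 + 192*s^2/7 + 52*s/7 + 73/3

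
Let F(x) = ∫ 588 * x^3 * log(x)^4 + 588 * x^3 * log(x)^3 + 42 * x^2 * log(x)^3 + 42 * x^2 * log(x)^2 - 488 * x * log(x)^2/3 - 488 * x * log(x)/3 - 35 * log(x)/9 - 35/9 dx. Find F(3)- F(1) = -12 + log(3)/3 + 21*log(3)^2 + 3*(-2 + log(3) + 63*log(3)^2)^2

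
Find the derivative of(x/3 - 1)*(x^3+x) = 4*x^3/3 - 3*x^2 + 2*x/3 - 1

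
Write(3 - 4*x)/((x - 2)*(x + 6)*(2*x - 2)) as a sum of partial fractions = 27/(112*(x + 6)) + 1/(14*(x - 1)) - 5/(16*(x - 2))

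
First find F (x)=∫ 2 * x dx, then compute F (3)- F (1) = 8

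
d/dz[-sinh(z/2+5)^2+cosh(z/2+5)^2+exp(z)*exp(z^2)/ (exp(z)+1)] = (2*z*exp(z^2 + z) + 2*z*exp(z^2 + 2*z) + exp(z^2 + z))/(exp(2*z) + 2*exp(z) + 1)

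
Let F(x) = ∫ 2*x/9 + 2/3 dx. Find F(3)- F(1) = 20/9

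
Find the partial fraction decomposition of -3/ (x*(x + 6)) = 1/(2*(x + 6)) - 1/(2*x)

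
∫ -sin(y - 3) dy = cos(y - 3) + C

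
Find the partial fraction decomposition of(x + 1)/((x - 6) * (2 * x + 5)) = 3/(17*(2*x + 5)) + 7/(17*(x - 6))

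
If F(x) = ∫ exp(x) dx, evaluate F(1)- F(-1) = E - exp(-1)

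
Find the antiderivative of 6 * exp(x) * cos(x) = 3*sqrt(2)*exp(x)*sin(x + pi/4) + C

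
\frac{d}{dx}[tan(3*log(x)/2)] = 3/(x*(cos(3*log(x)) + 1))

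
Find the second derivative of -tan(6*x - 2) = -72*tan(6*x - 2)^3 - 72*tan(6*x - 2)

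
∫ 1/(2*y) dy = log(2*y/3)/2 + C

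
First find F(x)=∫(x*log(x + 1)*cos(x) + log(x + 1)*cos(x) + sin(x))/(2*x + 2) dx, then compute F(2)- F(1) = -log(2)*sin(1)/2 + log(3)*sin(2)/2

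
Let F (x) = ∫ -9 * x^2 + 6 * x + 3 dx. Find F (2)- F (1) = -9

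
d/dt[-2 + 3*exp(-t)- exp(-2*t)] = (2 - 3*exp(t))*exp(-2*t)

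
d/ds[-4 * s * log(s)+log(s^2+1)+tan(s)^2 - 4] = 2*(-2*s^2*log(s) + s^2*sin(s)/cos(s)^3 - 2*s^2 + s - 2*log(s) + sin(s)/cos(s)^3 - 2)/(s^2 + 1)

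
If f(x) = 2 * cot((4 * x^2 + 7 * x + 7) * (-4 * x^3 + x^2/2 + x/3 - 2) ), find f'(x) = (160*x^4 + 208*x^3 + 139*x^2 + 26*x/3 + 70/3)/sin(16*x^5 + 26*x^4 + 139*x^3/6 + 13*x^2/6 + 35*x/3 + 14)^2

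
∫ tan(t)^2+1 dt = tan(t) + C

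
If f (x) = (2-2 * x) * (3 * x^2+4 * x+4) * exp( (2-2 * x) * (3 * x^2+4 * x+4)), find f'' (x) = (-1944*x^7 - 1512*x^6 - 384*x^5 + 3424*x^4 + 1536*x^3 + 168*x^2 - 324*x - 36)*exp(-6*x^3 - 2*x^2 + 8)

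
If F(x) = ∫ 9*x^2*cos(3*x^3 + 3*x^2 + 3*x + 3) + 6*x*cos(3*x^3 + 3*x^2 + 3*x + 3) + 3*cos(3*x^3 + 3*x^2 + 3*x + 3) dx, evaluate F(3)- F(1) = -sin(12) + sin(120)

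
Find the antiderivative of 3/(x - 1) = log(3*(x - 1)^3) + C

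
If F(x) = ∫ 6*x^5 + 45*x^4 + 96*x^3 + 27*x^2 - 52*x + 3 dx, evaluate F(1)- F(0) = 20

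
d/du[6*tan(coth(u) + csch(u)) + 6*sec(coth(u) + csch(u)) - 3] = -6*(tan(coth(u) + csch(u))^2*cosh(u) + tan(coth(u) + csch(u))^2 + tan(coth(u) + csch(u))*cosh(u)*sec(coth(u) + csch(u)) + tan(coth(u) + csch(u))*sec(coth(u) + csch(u)) + cosh(u) + 1)/sinh(u)^2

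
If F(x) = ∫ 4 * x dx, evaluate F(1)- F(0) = 2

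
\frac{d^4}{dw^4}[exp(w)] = exp(w)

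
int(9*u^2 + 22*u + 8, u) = 3*u^3 + 11*u^2 + 8*u + C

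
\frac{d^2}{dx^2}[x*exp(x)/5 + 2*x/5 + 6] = x*exp(x)/5 + 2*exp(x)/5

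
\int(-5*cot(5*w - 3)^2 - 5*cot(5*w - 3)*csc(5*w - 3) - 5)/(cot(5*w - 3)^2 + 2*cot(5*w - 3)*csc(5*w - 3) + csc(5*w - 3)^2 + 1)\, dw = -acot(cot(5*w - 3) + csc(5*w - 3)) + C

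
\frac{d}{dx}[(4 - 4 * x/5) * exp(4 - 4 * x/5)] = (16*x - 100)*exp(4 - 4*x/5)/25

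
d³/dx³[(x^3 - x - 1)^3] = 504*x^6 - 630*x^4 - 360*x^3 + 180*x^2 + 144*x + 12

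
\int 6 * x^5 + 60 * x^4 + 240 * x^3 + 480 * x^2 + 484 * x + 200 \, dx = x^6 + 12*x^5 + 60*x^4 + 160*x^3 + 242*x^2 + 200*x + C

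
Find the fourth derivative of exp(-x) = exp(-x)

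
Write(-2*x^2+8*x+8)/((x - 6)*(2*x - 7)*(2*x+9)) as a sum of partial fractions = -137/(336*(2*x + 9)) - 23/(80*(2*x - 7)) - 16/(105*(x - 6))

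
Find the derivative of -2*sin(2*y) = -4*cos(2*y)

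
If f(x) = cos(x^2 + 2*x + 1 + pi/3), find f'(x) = -2*(x + 1)*sin(x^2 + 2*x + 1 + pi/3)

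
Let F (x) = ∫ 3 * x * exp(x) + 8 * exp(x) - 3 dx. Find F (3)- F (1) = -8*E - 6 + 14*exp(3)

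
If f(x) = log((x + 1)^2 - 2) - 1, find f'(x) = (2*x + 2)/(x^2 + 2*x - 1)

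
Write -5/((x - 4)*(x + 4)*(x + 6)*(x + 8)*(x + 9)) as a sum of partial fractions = -1/(39*(x + 9)) + 5/(96*(x + 8)) - 1/(24*(x + 6)) + 1/(64*(x + 4)) - 1/(2496*(x - 4))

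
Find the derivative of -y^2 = -2*y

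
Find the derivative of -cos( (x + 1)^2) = 2*(x + 1)*sin(x^2 + 2*x + 1)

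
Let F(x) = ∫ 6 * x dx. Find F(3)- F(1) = 24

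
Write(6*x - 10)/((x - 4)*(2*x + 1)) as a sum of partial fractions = 26/(9*(2*x + 1)) + 14/(9*(x - 4))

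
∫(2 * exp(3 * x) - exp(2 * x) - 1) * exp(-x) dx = 2*(exp(x) - 1)*sinh(x) + C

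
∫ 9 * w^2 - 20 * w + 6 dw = 3*w^3 - 10*w^2 + 6*w + C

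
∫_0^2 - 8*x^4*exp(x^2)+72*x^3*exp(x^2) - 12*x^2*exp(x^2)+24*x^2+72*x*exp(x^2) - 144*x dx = -224 + 112*exp(4)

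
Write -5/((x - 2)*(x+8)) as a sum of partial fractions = 1/(2*(x + 8)) - 1/(2*(x - 2))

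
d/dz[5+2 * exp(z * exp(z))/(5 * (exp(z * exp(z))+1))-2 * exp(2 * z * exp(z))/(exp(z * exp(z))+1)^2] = (2*z*exp(z*exp(z) + z) - 18*z*exp(2*z*exp(z) + z) + 2*exp(z*exp(z) + z) - 18*exp(2*z*exp(z) + z))/(5*exp(3*z*exp(z)) + 15*exp(2*z*exp(z)) + 15*exp(z*exp(z)) + 5)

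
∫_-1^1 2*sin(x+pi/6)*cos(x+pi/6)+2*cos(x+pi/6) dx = sqrt(3)*(cos(1) + 2)*sin(1)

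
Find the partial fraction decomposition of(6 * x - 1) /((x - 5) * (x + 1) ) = 7/(6*(x + 1)) + 29/(6*(x - 5))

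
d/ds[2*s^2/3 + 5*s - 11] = 4*s/3 + 5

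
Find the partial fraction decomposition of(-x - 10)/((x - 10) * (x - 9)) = 19/(x - 9) - 20/(x - 10)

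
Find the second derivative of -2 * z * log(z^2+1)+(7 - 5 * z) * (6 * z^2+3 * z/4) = (-360*z^5 + 153*z^4 - 728*z^3 + 306*z^2 - 384*z + 153)/(2*z^4 + 4*z^2 + 2)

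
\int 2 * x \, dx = x^2 + C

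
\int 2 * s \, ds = s^2 + C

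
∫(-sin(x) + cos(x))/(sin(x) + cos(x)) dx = log(sin(x + pi/4)) + C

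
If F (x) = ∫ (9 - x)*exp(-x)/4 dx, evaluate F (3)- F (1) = -5*exp(-3)/4 + 7*exp(-1)/4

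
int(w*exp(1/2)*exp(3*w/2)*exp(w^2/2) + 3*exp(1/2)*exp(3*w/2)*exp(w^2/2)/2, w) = exp(w^2/2 + 3*w/2 + 1/2) + C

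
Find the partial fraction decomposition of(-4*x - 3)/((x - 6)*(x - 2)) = 11/(4*(x - 2)) - 27/(4*(x - 6))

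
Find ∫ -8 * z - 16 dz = -4*z^2 - 16*z + C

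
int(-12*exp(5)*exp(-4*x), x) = 3*exp(5 - 4*x) + C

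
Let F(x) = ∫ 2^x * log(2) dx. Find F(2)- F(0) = 3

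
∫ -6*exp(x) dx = -6*exp(x) + C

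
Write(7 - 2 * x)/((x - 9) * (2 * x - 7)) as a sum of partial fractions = -1/(x - 9)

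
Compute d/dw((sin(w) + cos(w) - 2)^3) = 3*sqrt(2)*(sqrt(2)*sin(w + pi/4) - 2)^2*cos(w + pi/4)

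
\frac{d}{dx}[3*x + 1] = 3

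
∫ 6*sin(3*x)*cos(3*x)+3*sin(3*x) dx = sin(3*x)^2 - cos(3*x) + C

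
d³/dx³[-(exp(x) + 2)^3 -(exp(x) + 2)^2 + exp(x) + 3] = -27*exp(3*x) - 56*exp(2*x) - 15*exp(x)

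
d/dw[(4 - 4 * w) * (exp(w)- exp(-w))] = (-4*w*exp(2*w) - 4*w + 8)*exp(-w)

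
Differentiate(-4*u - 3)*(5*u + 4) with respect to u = -40*u - 31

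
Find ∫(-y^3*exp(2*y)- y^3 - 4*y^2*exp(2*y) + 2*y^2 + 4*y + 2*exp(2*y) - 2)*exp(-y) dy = -2*y*(y^2 + y - 2)*sinh(y) + C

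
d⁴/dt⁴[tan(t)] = 24*tan(t)^5 + 40*tan(t)^3 + 16*tan(t)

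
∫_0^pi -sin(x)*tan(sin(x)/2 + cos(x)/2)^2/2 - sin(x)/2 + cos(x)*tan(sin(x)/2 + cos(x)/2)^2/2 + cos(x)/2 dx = -2*tan(1/2)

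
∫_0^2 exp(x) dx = -1 + exp(2)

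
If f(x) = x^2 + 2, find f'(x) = 2*x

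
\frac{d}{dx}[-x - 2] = -1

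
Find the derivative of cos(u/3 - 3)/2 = -sin(u/3 - 3)/6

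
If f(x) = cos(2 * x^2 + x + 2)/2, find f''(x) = -8*x^2*cos(2*x^2 + x + 2) - 4*x*cos(2*x^2 + x + 2) - 2*sin(2*x^2 + x + 2) - cos(2*x^2 + x + 2)/2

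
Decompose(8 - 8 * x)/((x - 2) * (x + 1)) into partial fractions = -16/(3*(x + 1)) - 8/(3*(x - 2))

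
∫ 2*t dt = t^2 + C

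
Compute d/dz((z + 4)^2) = 2*z + 8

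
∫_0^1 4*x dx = 2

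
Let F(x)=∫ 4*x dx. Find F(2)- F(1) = 6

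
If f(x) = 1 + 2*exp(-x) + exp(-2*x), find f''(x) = (2*exp(x) + 4)*exp(-2*x)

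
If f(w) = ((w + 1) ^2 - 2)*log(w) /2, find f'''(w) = (w^2 - w - 1)/w^3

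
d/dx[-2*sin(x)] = -2*cos(x)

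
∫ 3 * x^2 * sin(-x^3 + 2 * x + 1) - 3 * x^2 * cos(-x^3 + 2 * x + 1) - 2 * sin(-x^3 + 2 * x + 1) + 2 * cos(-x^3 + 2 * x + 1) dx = sin(-x^3 + 2*x + 1) + cos(-x^3 + 2*x + 1) + C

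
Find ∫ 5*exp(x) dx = 5*exp(x) + C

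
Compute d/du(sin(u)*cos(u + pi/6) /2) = cos(2*u + pi/6)/2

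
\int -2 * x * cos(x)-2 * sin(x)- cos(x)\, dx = (-2*x - 1)*sin(x) + C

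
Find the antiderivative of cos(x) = sin(x) + C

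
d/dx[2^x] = 2^x*log(2)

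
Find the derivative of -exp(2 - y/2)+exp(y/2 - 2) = (exp(y - 4) + 1)*exp(2 - y/2)/2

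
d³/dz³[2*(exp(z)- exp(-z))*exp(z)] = 16*exp(2*z)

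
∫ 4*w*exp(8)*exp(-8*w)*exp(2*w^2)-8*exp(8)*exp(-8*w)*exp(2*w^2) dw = exp(2*(w - 2)^2) + C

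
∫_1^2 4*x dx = 6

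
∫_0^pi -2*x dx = -pi^2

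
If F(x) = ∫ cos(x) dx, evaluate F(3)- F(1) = -sin(1) + sin(3)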